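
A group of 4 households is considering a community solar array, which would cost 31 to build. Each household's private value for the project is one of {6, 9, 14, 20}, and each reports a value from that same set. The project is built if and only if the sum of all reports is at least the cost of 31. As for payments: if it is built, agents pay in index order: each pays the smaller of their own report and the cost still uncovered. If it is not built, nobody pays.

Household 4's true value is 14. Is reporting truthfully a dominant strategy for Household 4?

Check each profile of the others' reports and compare truth against every alternative report.
Others report (6, 6, 20): truth gives 14, best alternative gives 14.
Others report (6, 9, 20): truth gives 14, best alternative gives 14.
Others report (6, 14, 14): truth gives 14, best alternative gives 14.
Others report (6, 14, 20): truth gives 14, best alternative gives 14.
Others report (6, 20, 6): truth gives 14, best alternative gives 14.
Others report (6, 20, 9): truth gives 14, best alternative gives 14.
(Remaining 58 profiles checked similarly; truth is weakly best in each.)
In every case the truthful report is at least as good as any alternative, so it is a dominant strategy.

Yes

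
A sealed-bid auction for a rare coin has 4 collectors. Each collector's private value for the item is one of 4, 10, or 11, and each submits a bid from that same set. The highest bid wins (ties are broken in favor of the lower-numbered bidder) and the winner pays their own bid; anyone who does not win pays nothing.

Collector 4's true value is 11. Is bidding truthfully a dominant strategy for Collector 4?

No

Consider the case where Collector 1 bids 4, Collector 2 bids 4 and Collector 3 bids 4.
Truthful bid 11: wins, pays 11, utility 11 - 11 = 0.
Bid 10 instead: wins, pays 10, utility 11 - 10 = 1.
Since 1 > 0, bidding 10 is strictly better here, so truthful bidding is not dominant.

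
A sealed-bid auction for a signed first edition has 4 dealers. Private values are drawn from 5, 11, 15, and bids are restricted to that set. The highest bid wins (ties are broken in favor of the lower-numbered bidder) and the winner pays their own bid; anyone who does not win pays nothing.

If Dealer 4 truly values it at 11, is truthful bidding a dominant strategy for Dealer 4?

Check each profile of the others' bids and compare truth against every alternative bid.
Others bid (5, 5, 5): truth gives 0, best alternative gives 0.
Others bid (5, 5, 11): truth gives 0, best alternative gives 0.
Others bid (5, 5, 15): truth gives 0, best alternative gives 0.
Others bid (5, 11, 5): truth gives 0, best alternative gives 0.
Others bid (5, 11, 11): truth gives 0, best alternative gives 0.
Others bid (5, 11, 15): truth gives 0, best alternative gives 0.
(Remaining 21 profiles checked similarly; truth is weakly best in each.)
In every case the truthful bid is at least as good as any alternative, so it is a dominant strategy.

Yes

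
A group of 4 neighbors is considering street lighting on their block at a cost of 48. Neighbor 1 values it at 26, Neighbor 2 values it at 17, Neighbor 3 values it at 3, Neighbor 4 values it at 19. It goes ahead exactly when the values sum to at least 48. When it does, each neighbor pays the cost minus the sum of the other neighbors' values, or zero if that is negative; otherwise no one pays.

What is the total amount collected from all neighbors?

11

Total value 65 ≥ cost 48, so it is built.
Neighbor 1: others sum to 39; max(0, 48 - 39) = 9.
Neighbor 2: others sum to 48; max(0, 48 - 48) = 0.
Neighbor 3: others sum to 62; max(0, 48 - 62) = 0.
Neighbor 4: others sum to 46; max(0, 48 - 46) = 2.
Total collected = 9 + 0 + 0 + 2 = 11.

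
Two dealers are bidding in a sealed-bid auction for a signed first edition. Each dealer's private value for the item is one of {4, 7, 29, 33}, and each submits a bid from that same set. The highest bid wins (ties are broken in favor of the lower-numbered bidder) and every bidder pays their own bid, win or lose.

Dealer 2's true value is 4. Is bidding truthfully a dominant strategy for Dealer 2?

Consider the case where Dealer 1 bids 4.
Truthful bid 4: loses but pays 4, utility -4.
Bid 7 instead: wins, pays 7, utility 4 - 7 = -3.
Since -3 > -4, bidding 7 is strictly better here, so truthful bidding is not dominant.

No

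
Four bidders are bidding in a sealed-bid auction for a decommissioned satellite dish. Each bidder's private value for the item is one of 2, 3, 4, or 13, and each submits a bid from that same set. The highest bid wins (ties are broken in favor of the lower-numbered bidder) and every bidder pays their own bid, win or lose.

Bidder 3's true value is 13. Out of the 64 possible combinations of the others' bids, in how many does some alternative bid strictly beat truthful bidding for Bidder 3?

Others bid (2, 2, 2): truth gives 0; bid 3 gives 10 > 0. Violating.
Others bid (2, 2, 3): truth gives 0; bid 3 gives 10 > 0. Violating.
Others bid (2, 2, 4): truth gives 0; bid 4 gives 9 > 0. Violating.
Others bid (2, 3, 2): truth gives 0; bid 4 gives 9 > 0. Violating.
Others bid (2, 2, 13): truth gives 0; no alternative beats it.
Others bid (2, 3, 13): truth gives 0; no alternative beats it.
(Checking all 64 profiles: 40 have a profitable deviation, 24 do not.)

40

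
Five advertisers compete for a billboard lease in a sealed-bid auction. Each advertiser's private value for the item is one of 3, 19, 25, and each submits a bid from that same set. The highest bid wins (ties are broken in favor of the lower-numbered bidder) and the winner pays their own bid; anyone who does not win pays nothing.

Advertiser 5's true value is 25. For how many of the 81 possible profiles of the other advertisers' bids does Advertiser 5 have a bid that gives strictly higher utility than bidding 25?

Others bid (3, 3, 3, 3): truth gives 0; bid 19 gives 6 > 0. Violating.
Others bid (3, 3, 3, 19): truth gives 0; no alternative beats it.
Others bid (3, 3, 3, 25): truth gives 0; no alternative beats it.
(Checking all 81 profiles: 1 has a profitable deviation, 80 do not.)

1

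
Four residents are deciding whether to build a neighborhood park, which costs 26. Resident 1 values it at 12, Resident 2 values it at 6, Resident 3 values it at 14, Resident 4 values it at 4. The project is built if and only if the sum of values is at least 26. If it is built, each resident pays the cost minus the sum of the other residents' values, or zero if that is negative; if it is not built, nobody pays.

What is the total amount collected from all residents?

Total value 36 ≥ cost 26, so it is built.
Resident 1: others sum to 24; max(0, 26 - 24) = 2.
Resident 2: others sum to 30; max(0, 26 - 30) = 0.
Resident 3: others sum to 22; max(0, 26 - 22) = 4.
Resident 4: others sum to 32; max(0, 26 - 32) = 0.
Total collected = 2 + 0 + 4 + 0 = 6.

6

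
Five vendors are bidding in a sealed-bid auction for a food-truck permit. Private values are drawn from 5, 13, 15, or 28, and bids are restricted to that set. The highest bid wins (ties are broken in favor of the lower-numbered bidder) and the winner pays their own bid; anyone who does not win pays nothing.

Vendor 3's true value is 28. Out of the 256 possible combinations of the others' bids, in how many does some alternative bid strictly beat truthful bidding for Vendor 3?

Others bid (5, 5, 5, 5): truth gives 0; bid 13 gives 15 > 0. Violating.
Others bid (5, 5, 5, 13): truth gives 0; bid 13 gives 15 > 0. Violating.
Others bid (5, 5, 5, 15): truth gives 0; bid 15 gives 13 > 0. Violating.
Others bid (5, 5, 13, 5): truth gives 0; bid 13 gives 15 > 0. Violating.
Others bid (5, 5, 5, 28): truth gives 0; no alternative beats it.
Others bid (5, 5, 13, 28): truth gives 0; no alternative beats it.
(Checking all 256 profiles: 36 have a profitable deviation, 220 do not.)

36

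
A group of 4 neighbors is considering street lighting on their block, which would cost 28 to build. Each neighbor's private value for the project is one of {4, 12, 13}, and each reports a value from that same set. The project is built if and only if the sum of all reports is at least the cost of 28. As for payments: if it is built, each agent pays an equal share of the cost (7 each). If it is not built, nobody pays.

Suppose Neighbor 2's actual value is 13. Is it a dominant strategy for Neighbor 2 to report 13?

Yes

Check each profile of the others' reports and compare truth against every alternative report.
Others report (4, 4, 12): truth gives 6, best alternative gives 6.
Others report (4, 4, 13): truth gives 6, best alternative gives 6.
Others report (4, 12, 4): truth gives 6, best alternative gives 6.
Others report (4, 12, 12): truth gives 6, best alternative gives 6.
Others report (4, 12, 13): truth gives 6, best alternative gives 6.
Others report (4, 13, 4): truth gives 6, best alternative gives 6.
(Remaining 21 profiles checked similarly; truth is weakly best in each.)
In every case the truthful report is at least as good as any alternative, so it is a dominant strategy.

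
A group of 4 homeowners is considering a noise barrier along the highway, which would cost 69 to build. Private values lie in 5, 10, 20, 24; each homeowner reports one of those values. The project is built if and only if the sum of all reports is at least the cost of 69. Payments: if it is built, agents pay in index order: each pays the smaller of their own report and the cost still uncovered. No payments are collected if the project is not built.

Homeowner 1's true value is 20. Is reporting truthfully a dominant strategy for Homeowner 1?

No

Consider the case where Homeowner 2 reports 20, Homeowner 3 reports 20 and Homeowner 4 reports 20.
Truthful report 20: project built, pays 20, utility 20 - 20 = 0.
Report 10 instead: project built, pays 10, utility 20 - 10 = 10.
Since 10 > 0, reporting 10 is strictly better here, so truthful reporting is not dominant.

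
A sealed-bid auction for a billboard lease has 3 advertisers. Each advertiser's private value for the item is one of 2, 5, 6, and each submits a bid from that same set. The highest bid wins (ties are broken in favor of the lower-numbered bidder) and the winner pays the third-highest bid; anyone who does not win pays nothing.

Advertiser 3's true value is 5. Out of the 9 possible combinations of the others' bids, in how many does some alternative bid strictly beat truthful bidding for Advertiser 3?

Others bid (2, 5): truth gives 0; bid 6 gives 3 > 0. Violating.
Others bid (5, 2): truth gives 0; bid 6 gives 3 > 0. Violating.
Others bid (2, 2): truth gives 3; no alternative beats it.
Others bid (2, 6): truth gives 0; no alternative beats it.
(Checking all 9 profiles: 2 have a profitable deviation, 7 do not.)

2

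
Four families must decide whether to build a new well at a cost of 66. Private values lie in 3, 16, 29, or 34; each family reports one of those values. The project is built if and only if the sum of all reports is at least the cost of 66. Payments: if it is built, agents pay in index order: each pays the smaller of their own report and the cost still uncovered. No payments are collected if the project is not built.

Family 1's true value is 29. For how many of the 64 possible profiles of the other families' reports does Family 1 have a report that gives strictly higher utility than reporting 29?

Others report (3, 16, 34): truth gives 0; report 16 gives 13 > 0. Violating.
Others report (3, 29, 29): truth gives 0; report 16 gives 13 > 0. Violating.
Others report (3, 29, 34): truth gives 0; report 3 gives 26 > 0. Violating.
Others report (3, 34, 16): truth gives 0; report 16 gives 13 > 0. Violating.
Others report (3, 3, 3): truth gives 0; no alternative beats it.
Others report (3, 3, 16): truth gives 0; no alternative beats it.
(Checking all 64 profiles: 44 have a profitable deviation, 20 do not.)

44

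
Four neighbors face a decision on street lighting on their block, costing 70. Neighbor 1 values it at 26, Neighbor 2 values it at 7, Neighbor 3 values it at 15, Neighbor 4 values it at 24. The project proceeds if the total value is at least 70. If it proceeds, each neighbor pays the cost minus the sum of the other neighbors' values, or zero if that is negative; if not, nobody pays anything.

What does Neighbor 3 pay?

13

Total value 72 ≥ cost 70, so the project is built.
The other neighbors' values sum to 57.
Cost minus that sum is 70 - 57 = 13.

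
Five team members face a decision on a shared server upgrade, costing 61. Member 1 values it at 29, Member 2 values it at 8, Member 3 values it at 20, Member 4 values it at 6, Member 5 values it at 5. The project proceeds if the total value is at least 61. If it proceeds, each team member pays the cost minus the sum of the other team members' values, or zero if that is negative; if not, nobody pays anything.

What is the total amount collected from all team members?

Total value 68 ≥ cost 61, so it is built.
Member 1: others sum to 39; max(0, 61 - 39) = 22.
Member 2: others sum to 60; max(0, 61 - 60) = 1.
Member 3: others sum to 48; max(0, 61 - 48) = 13.
Member 4: others sum to 62; max(0, 61 - 62) = 0.
Member 5: others sum to 63; max(0, 61 - 63) = 0.
Total collected = 22 + 1 + 13 + 0 + 0 = 36.

36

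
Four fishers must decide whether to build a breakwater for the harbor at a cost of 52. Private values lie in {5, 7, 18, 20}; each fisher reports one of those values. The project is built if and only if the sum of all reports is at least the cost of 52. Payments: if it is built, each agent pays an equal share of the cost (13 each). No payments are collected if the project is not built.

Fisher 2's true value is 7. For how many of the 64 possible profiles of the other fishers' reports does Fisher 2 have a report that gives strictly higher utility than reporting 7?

Others report (5, 20, 20): truth gives -6; report 5 gives 0 > -6. Violating.
Others report (7, 18, 20): truth gives -6; report 5 gives 0 > -6. Violating.
Others report (7, 20, 18): truth gives -6; report 5 gives 0 > -6. Violating.
Others report (18, 7, 20): truth gives -6; report 5 gives 0 > -6. Violating.
Others report (5, 5, 5): truth gives 0; no alternative beats it.
Others report (5, 5, 7): truth gives 0; no alternative beats it.
(Checking all 64 profiles: 9 have a profitable deviation, 55 do not.)

9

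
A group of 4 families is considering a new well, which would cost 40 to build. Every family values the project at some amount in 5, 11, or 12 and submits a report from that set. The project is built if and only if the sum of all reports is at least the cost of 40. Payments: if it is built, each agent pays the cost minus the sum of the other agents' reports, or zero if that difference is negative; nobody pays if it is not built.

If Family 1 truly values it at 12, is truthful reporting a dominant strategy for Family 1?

Yes

Check each profile of the others' reports and compare truth against every alternative report.
Others report (12, 12, 12): truth gives 8, best alternative gives 8.
Others report (11, 12, 12): truth gives 7, best alternative gives 7.
Others report (12, 11, 12): truth gives 7, best alternative gives 7.
Others report (12, 12, 11): truth gives 7, best alternative gives 7.
Others report (11, 11, 12): truth gives 6, best alternative gives 6.
Others report (11, 12, 11): truth gives 6, best alternative gives 6.
(Remaining 21 profiles checked similarly; truth is weakly best in each.)
In every case the truthful report is at least as good as any alternative, so it is a dominant strategy.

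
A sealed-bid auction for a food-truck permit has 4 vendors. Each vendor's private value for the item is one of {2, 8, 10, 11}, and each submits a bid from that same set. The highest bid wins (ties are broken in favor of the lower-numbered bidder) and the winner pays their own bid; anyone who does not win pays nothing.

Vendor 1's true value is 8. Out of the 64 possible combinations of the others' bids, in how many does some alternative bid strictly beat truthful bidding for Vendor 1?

Others bid (2, 2, 2): truth gives 0; bid 2 gives 6 > 0. Violating.
Others bid (2, 2, 8): truth gives 0; no alternative beats it.
Others bid (2, 2, 10): truth gives 0; no alternative beats it.
(Checking all 64 profiles: 1 has a profitable deviation, 63 do not.)

1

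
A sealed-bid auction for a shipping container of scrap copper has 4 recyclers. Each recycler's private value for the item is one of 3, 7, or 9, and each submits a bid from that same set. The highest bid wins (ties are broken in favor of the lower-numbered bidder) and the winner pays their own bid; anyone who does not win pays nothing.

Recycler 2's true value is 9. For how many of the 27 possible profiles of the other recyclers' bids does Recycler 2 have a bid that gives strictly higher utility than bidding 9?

Others bid (3, 3, 3): truth gives 0; bid 7 gives 2 > 0. Violating.
Others bid (3, 3, 7): truth gives 0; bid 7 gives 2 > 0. Violating.
Others bid (3, 7, 3): truth gives 0; bid 7 gives 2 > 0. Violating.
Others bid (3, 7, 7): truth gives 0; bid 7 gives 2 > 0. Violating.
Others bid (3, 3, 9): truth gives 0; no alternative beats it.
Others bid (3, 7, 9): truth gives 0; no alternative beats it.
(Checking all 27 profiles: 4 have a profitable deviation, 23 do not.)

4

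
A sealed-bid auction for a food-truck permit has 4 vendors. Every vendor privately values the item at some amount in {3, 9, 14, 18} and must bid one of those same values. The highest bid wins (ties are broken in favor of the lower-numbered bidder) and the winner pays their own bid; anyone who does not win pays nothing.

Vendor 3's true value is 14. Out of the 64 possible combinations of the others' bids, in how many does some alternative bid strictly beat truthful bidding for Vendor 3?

Others bid (3, 3, 3): truth gives 0; bid 9 gives 5 > 0. Violating.
Others bid (3, 3, 9): truth gives 0; bid 9 gives 5 > 0. Violating.
Others bid (3, 3, 14): truth gives 0; no alternative beats it.
Others bid (3, 3, 18): truth gives 0; no alternative beats it.
(Checking all 64 profiles: 2 have a profitable deviation, 62 do not.)

2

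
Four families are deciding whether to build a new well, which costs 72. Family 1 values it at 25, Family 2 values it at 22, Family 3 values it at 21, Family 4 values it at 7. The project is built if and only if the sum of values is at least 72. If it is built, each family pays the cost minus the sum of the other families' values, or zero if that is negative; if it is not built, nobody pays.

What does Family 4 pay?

Total value 75 ≥ cost 72, so the project is built.
The other families' values sum to 68.
Cost minus that sum is 72 - 68 = 4.

4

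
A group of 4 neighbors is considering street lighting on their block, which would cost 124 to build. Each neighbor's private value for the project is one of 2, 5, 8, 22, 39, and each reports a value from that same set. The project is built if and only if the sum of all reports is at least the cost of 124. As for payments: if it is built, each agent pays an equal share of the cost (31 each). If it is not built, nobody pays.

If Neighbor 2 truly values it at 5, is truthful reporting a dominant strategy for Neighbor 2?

Yes

Check each profile of the others' reports and compare truth against every alternative report.
Others report (2, 2, 2): truth gives 0, best alternative gives 0.
Others report (2, 2, 5): truth gives 0, best alternative gives 0.
Others report (2, 2, 8): truth gives 0, best alternative gives 0.
Others report (2, 2, 22): truth gives 0, best alternative gives 0.
Others report (2, 2, 39): truth gives 0, best alternative gives 0.
Others report (2, 5, 2): truth gives 0, best alternative gives 0.
(Remaining 119 profiles checked similarly; truth is weakly best in each.)
In every case the truthful report is at least as good as any alternative, so it is a dominant strategy.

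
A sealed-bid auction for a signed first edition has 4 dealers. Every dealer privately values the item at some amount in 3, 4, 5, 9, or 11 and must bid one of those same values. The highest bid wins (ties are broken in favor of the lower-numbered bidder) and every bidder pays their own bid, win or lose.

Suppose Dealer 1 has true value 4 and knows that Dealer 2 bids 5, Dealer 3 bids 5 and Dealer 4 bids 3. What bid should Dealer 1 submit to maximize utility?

5

Bid 3: loses but pays 3, utility -3.
Bid 4: loses but pays 4, utility -4.
Bid 5: wins, pays 5, utility 4 - 5 = -1.
Bid 9: wins, pays 9, utility 4 - 9 = -5.
Bid 11: wins, pays 11, utility 4 - 11 = -7.
The best choice is 5 with utility -1.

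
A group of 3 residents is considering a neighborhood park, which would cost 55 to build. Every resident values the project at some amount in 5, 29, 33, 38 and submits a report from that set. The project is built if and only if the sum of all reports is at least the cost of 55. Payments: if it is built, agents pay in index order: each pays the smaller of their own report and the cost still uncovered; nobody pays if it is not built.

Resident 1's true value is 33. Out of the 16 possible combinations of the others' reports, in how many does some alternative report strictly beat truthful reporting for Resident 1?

Others report (5, 29): truth gives 0; report 29 gives 4 > 0. Violating.
Others report (5, 33): truth gives 0; report 29 gives 4 > 0. Violating.
Others report (5, 38): truth gives 0; report 29 gives 4 > 0. Violating.
Others report (29, 5): truth gives 0; report 29 gives 4 > 0. Violating.
Others report (5, 5): truth gives 0; no alternative beats it.
(Checking all 16 profiles: 15 have a profitable deviation, 1 does not.)

15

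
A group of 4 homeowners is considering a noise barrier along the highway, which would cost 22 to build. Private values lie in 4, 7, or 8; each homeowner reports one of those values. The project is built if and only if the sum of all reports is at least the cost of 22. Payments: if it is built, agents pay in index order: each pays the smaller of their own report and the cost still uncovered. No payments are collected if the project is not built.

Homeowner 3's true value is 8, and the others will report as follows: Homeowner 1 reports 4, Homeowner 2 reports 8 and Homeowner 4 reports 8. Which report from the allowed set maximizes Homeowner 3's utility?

4

Report 4: project built, pays 4, utility 8 - 4 = 4.
Report 7: project built, pays 7, utility 8 - 7 = 1.
Report 8: project built, pays 8, utility 8 - 8 = 0.
The best choice is 4 with utility 4.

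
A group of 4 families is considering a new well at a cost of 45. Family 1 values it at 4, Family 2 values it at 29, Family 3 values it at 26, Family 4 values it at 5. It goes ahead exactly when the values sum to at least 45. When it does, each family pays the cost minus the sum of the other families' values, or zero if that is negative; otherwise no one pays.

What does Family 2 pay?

Total value 64 ≥ cost 45, so the project is built.
The other families' values sum to 35.
Cost minus that sum is 45 - 35 = 10.

10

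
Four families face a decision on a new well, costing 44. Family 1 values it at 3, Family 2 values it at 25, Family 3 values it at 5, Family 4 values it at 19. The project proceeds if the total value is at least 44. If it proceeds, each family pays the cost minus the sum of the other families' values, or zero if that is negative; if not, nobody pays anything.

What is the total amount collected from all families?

28

Total value 52 ≥ cost 44, so it is built.
Family 1: others sum to 49; max(0, 44 - 49) = 0.
Family 2: others sum to 27; max(0, 44 - 27) = 17.
Family 3: others sum to 47; max(0, 44 - 47) = 0.
Family 4: others sum to 33; max(0, 44 - 33) = 11.
Total collected = 0 + 17 + 0 + 11 = 28.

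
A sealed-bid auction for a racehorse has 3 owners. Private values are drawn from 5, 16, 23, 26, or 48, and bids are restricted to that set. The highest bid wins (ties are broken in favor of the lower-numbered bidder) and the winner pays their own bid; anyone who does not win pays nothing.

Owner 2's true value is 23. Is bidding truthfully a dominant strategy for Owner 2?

Consider the case where Owner 1 bids 5 and Owner 3 bids 5.
Truthful bid 23: wins, pays 23, utility 23 - 23 = 0.
Bid 16 instead: wins, pays 16, utility 23 - 16 = 7.
Since 7 > 0, bidding 16 is strictly better here, so truthful bidding is not dominant.

No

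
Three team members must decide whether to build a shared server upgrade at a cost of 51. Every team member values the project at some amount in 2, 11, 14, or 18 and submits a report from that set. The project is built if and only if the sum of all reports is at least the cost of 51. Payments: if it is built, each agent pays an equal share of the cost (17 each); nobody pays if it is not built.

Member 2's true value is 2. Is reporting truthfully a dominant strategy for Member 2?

Check each profile of the others' reports and compare truth against every alternative report.
Others report (2, 2): truth gives 0, best alternative gives 0.
Others report (2, 11): truth gives 0, best alternative gives 0.
Others report (2, 14): truth gives 0, best alternative gives 0.
Others report (2, 18): truth gives 0, best alternative gives 0.
Others report (11, 2): truth gives 0, best alternative gives 0.
Others report (11, 11): truth gives 0, best alternative gives 0.
(Remaining 10 profiles checked similarly; truth is weakly best in each.)
In every case the truthful report is at least as good as any alternative, so it is a dominant strategy.

Yes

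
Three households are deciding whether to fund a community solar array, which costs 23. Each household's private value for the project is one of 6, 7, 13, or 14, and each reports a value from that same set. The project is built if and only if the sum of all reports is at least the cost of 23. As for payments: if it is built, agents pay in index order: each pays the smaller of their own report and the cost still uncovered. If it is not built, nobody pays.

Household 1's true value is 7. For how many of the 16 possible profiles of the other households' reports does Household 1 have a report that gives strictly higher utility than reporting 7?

12

Others report (6, 13): truth gives 0; report 6 gives 1 > 0. Violating.
Others report (6, 14): truth gives 0; report 6 gives 1 > 0. Violating.
Others report (7, 13): truth gives 0; report 6 gives 1 > 0. Violating.
Others report (7, 14): truth gives 0; report 6 gives 1 > 0. Violating.
Others report (6, 6): truth gives 0; no alternative beats it.
Others report (6, 7): truth gives 0; no alternative beats it.
(Checking all 16 profiles: 12 have a profitable deviation, 4 do not.)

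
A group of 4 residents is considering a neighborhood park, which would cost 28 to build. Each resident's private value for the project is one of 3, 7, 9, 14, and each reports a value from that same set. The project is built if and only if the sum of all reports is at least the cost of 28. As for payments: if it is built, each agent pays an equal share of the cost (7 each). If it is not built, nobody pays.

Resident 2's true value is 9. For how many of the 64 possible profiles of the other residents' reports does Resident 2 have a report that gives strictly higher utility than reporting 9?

6

Others report (3, 3, 9): truth gives 0; report 14 gives 2 > 0. Violating.
Others report (3, 7, 7): truth gives 0; report 14 gives 2 > 0. Violating.
Others report (3, 9, 3): truth gives 0; report 14 gives 2 > 0. Violating.
Others report (7, 3, 7): truth gives 0; report 14 gives 2 > 0. Violating.
Others report (3, 3, 3): truth gives 0; no alternative beats it.
Others report (3, 3, 7): truth gives 0; no alternative beats it.
(Checking all 64 profiles: 6 have a profitable deviation, 58 do not.)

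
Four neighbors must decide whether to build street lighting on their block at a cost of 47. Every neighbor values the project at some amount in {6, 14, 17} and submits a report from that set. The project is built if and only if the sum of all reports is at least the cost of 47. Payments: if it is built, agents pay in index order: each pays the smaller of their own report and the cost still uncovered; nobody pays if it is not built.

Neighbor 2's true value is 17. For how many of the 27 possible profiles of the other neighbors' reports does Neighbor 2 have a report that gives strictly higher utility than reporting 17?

20

Others report (6, 14, 14): truth gives 0; report 14 gives 3 > 0. Violating.
Others report (6, 14, 17): truth gives 0; report 14 gives 3 > 0. Violating.
Others report (6, 17, 14): truth gives 0; report 14 gives 3 > 0. Violating.
Others report (6, 17, 17): truth gives 0; report 14 gives 3 > 0. Violating.
Others report (6, 6, 6): truth gives 0; no alternative beats it.
Others report (6, 6, 14): truth gives 0; no alternative beats it.
(Checking all 27 profiles: 20 have a profitable deviation, 7 do not.)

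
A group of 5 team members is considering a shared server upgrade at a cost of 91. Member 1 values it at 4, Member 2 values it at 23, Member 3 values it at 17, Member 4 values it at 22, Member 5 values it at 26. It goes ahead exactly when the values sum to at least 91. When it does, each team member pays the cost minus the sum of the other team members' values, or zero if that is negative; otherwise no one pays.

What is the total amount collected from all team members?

87

Total value 92 ≥ cost 91, so it is built.
Member 1: others sum to 88; max(0, 91 - 88) = 3.
Member 2: others sum to 69; max(0, 91 - 69) = 22.
Member 3: others sum to 75; max(0, 91 - 75) = 16.
Member 4: others sum to 70; max(0, 91 - 70) = 21.
Member 5: others sum to 66; max(0, 91 - 66) = 25.
Total collected = 3 + 22 + 16 + 21 + 25 = 87.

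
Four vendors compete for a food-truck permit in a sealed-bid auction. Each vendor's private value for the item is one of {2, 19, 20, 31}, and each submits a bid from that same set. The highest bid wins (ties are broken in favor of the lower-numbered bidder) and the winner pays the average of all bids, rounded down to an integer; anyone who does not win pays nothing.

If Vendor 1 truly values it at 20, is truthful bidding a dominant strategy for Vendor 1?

Consider the case where Vendor 2 bids 2, Vendor 3 bids 2 and Vendor 4 bids 2.
Truthful bid 20: wins, pays 6, utility 20 - 6 = 14.
Bid 2 instead: wins, pays 2, utility 20 - 2 = 18.
Since 18 > 14, bidding 2 is strictly better here, so truthful bidding is not dominant.

No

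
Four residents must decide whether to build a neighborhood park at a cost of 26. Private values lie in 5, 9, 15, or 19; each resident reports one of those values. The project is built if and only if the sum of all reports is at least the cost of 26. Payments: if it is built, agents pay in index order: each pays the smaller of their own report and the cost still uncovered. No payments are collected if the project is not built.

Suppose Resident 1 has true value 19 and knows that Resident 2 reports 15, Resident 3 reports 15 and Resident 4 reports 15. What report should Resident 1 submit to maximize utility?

5

Report 5: project built, pays 5, utility 19 - 5 = 14.
Report 9: project built, pays 9, utility 19 - 9 = 10.
Report 15: project built, pays 15, utility 19 - 15 = 4.
Report 19: project built, pays 19, utility 19 - 19 = 0.
The best choice is 5 with utility 14.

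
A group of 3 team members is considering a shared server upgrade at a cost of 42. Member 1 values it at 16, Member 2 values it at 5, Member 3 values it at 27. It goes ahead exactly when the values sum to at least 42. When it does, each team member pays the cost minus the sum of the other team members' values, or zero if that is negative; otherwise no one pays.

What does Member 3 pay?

21

Total value 48 ≥ cost 42, so the project is built.
The other team members' values sum to 21.
Cost minus that sum is 42 - 21 = 21.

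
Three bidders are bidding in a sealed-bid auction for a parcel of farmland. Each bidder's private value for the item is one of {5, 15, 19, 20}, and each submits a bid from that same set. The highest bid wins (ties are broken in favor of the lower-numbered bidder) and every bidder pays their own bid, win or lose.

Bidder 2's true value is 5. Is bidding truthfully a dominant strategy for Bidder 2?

Yes

Check each profile of the others' bids and compare truth against every alternative bid.
Others bid (5, 20): truth gives -5, best alternative gives -15.
Others bid (15, 20): truth gives -5, best alternative gives -15.
Others bid (19, 5): truth gives -5, best alternative gives -15.
Others bid (19, 15): truth gives -5, best alternative gives -15.
Others bid (19, 19): truth gives -5, best alternative gives -15.
Others bid (19, 20): truth gives -5, best alternative gives -15.
(Remaining 10 profiles checked similarly; truth is weakly best in each.)
In every case the truthful bid is at least as good as any alternative, so it is a dominant strategy.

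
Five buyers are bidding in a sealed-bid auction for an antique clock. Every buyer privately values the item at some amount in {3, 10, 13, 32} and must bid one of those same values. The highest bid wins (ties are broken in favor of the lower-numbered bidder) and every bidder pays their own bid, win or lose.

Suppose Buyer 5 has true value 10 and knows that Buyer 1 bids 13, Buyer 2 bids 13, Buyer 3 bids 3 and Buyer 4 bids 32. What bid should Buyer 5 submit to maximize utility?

3

Bid 3: loses but pays 3, utility -3.
Bid 10: loses but pays 10, utility -10.
Bid 13: loses but pays 13, utility -13.
Bid 32: loses but pays 32, utility -32.
The best choice is 3 with utility -3.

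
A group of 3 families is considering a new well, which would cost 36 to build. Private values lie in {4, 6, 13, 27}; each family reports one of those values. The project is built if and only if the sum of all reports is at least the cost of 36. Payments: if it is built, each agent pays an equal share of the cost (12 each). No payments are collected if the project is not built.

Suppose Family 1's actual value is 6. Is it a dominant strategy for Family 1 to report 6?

No

Consider the case where Family 2 reports 4 and Family 3 reports 27.
Truthful report 6: project built, pays 12, utility 6 - 12 = -6.
Report 4 instead: project not built, utility 0.
Since 0 > -6, reporting 4 is strictly better here, so truthful reporting is not dominant.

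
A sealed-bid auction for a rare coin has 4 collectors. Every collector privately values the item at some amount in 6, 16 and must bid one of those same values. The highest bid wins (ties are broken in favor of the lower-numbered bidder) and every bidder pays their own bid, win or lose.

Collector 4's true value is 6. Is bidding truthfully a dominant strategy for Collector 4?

Check each profile of the others' bids and compare truth against every alternative bid.
Others bid (6, 6, 16): truth gives -6, best alternative gives -16.
Others bid (6, 16, 6): truth gives -6, best alternative gives -16.
Others bid (6, 16, 16): truth gives -6, best alternative gives -16.
Others bid (16, 6, 6): truth gives -6, best alternative gives -16.
Others bid (16, 6, 16): truth gives -6, best alternative gives -16.
Others bid (16, 16, 6): truth gives -6, best alternative gives -16.
(Remaining 2 profiles checked similarly; truth is weakly best in each.)
In every case the truthful bid is at least as good as any alternative, so it is a dominant strategy.

Yes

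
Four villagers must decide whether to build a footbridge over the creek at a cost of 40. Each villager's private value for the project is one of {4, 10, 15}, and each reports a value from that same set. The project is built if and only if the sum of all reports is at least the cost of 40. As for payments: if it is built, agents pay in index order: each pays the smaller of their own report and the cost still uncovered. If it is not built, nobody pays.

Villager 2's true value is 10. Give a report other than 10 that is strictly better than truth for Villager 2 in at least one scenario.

Suppose Villager 1 reports 10, Villager 3 reports 15 and Villager 4 reports 15.
Report 10: project built, pays 10, utility 10 - 10 = 0.
Report 4: project built, pays 4, utility 10 - 4 = 6.
So reporting 4 beats truth here (6 > 0).

4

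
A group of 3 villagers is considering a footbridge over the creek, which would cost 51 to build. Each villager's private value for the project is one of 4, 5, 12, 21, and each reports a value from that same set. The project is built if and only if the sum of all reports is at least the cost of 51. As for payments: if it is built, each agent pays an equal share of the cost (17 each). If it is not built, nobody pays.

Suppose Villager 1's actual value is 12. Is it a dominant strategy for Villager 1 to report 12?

Consider the case where Villager 2 reports 21 and Villager 3 reports 21.
Truthful report 12: project built, pays 17, utility 12 - 17 = -5.
Report 4 instead: project not built, utility 0.
Since 0 > -5, reporting 4 is strictly better here, so truthful reporting is not dominant.

No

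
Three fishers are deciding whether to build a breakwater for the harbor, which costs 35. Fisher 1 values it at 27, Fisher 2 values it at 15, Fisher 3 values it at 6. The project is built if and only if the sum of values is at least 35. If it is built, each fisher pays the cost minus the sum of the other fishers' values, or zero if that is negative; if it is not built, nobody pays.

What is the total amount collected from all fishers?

Total value 48 ≥ cost 35, so it is built.
Fisher 1: others sum to 21; max(0, 35 - 21) = 14.
Fisher 2: others sum to 33; max(0, 35 - 33) = 2.
Fisher 3: others sum to 42; max(0, 35 - 42) = 0.
Total collected = 14 + 2 + 0 = 16.

16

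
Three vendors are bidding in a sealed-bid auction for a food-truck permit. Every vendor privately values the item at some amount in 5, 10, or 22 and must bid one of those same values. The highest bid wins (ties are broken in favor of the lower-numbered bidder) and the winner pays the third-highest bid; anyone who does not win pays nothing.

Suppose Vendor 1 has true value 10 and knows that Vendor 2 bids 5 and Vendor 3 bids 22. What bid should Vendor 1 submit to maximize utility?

22

Bid 5: loses, pays 0, utility 0.
Bid 10: loses, pays 0, utility 0.
Bid 22: wins, pays 5, utility 10 - 5 = 5.
The best choice is 22 with utility 5.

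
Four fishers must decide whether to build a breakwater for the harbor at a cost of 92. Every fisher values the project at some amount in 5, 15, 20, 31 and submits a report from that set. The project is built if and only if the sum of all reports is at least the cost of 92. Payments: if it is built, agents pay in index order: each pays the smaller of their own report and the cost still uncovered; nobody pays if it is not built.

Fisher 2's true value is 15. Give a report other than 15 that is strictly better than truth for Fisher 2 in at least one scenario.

5

Suppose Fisher 1 reports 31, Fisher 3 reports 31 and Fisher 4 reports 31.
Report 15: project built, pays 15, utility 15 - 15 = 0.
Report 5: project built, pays 5, utility 15 - 5 = 10.
So reporting 5 beats truth here (10 > 0).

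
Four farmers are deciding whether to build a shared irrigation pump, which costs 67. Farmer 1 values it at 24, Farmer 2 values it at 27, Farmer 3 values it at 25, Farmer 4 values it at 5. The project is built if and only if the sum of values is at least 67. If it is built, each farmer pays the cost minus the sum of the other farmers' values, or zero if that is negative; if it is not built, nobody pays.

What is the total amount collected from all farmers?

Total value 81 ≥ cost 67, so it is built.
Farmer 1: others sum to 57; max(0, 67 - 57) = 10.
Farmer 2: others sum to 54; max(0, 67 - 54) = 13.
Farmer 3: others sum to 56; max(0, 67 - 56) = 11.
Farmer 4: others sum to 76; max(0, 67 - 76) = 0.
Total collected = 10 + 13 + 11 + 0 = 34.

34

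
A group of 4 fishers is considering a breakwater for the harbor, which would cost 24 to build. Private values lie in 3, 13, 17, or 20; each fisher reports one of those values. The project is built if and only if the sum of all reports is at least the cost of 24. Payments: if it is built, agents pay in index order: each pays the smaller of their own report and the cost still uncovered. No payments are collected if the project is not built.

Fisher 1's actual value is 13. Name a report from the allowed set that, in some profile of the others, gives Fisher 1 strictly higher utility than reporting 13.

3

Suppose Fisher 2 reports 3, Fisher 3 reports 3 and Fisher 4 reports 17.
Report 13: project built, pays 13, utility 13 - 13 = 0.
Report 3: project built, pays 3, utility 13 - 3 = 10.
So reporting 3 beats truth here (10 > 0).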